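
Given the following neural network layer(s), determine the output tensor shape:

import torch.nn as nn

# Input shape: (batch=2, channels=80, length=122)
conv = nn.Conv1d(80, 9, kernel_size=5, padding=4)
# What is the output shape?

Input shape: (2, 80, 122)
Output shape: (2, 9, 126)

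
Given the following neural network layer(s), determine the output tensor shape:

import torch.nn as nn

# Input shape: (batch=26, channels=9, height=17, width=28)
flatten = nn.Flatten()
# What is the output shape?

Input shape: (26, 9, 17, 28)
Output shape: (26, 4284)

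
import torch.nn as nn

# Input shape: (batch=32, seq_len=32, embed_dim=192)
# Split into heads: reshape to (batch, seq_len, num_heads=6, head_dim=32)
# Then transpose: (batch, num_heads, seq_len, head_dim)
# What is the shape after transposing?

Input shape: (32, 32, 192)
  -> after reshape: (32, 32, 6, 32)
Output shape: (32, 6, 32, 32)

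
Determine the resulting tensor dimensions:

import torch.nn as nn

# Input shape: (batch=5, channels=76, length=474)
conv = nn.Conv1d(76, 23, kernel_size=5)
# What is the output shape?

Input shape: (5, 76, 474)
Output shape: (5, 23, 470)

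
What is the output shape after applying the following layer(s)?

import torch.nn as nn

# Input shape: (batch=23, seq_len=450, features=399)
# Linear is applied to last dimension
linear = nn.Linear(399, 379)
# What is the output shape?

Input shape: (23, 450, 399)
Output shape: (23, 450, 379)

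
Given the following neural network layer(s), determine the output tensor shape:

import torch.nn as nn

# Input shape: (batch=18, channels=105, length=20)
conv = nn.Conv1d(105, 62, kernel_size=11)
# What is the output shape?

Input shape: (18, 105, 20)
Output shape: (18, 62, 10)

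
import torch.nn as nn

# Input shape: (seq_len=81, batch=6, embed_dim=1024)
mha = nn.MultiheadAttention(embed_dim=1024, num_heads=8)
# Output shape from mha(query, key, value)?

Input shape: (81, 6, 1024)
Output shape: (81, 6, 1024)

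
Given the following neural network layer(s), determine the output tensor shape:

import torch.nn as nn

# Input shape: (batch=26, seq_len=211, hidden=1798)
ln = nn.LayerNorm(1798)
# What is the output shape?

Input shape: (26, 211, 1798)
Output shape: (26, 211, 1798)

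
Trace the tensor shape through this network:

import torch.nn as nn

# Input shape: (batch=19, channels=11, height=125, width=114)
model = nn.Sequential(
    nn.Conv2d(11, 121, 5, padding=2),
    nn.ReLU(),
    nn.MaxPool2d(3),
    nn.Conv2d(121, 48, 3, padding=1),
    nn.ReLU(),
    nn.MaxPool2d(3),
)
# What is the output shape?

Input shape: (19, 11, 125, 114)
  -> after first Conv2d: (19, 121, 125, 114)
  -> after first MaxPool2d: (19, 121, 41, 38)
  -> after second Conv2d: (19, 48, 41, 38)
Output shape: (19, 48, 13, 12)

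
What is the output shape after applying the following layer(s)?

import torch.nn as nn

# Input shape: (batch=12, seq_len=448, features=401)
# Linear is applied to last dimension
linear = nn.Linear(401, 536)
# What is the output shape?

Input shape: (12, 448, 401)
Output shape: (12, 448, 536)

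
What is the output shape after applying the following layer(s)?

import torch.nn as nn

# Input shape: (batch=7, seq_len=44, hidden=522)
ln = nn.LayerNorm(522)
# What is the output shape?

Input shape: (7, 44, 522)
Output shape: (7, 44, 522)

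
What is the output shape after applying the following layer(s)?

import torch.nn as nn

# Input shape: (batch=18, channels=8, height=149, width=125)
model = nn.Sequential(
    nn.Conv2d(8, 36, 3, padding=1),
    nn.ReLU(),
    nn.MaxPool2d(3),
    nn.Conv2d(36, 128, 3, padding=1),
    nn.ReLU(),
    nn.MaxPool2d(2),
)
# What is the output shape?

Input shape: (18, 8, 149, 125)
  -> after first Conv2d: (18, 36, 149, 125)
  -> after first MaxPool2d: (18, 36, 49, 41)
  -> after second Conv2d: (18, 128, 49, 41)
Output shape: (18, 128, 24, 20)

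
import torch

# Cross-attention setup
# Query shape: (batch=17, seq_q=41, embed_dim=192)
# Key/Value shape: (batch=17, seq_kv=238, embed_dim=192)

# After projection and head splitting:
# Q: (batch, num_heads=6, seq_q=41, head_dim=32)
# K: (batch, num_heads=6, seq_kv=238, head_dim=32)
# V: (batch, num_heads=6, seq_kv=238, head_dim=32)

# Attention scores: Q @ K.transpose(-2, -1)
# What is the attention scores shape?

Input shape: (17, 41, 192)
Output shape: (17, 6, 41, 238)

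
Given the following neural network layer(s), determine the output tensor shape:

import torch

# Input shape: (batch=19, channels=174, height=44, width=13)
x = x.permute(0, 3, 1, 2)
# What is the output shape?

Input shape: (19, 174, 44, 13)
Output shape: (19, 13, 174, 44)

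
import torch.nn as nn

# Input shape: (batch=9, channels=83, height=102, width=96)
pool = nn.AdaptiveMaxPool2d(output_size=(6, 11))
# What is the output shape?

Input shape: (9, 83, 102, 96)
Output shape: (9, 83, 6, 11)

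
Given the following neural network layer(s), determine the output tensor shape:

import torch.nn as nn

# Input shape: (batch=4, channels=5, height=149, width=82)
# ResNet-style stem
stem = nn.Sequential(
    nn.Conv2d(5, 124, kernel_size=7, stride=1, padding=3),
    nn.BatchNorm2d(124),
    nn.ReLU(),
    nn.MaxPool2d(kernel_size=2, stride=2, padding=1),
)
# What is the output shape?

Input shape: (4, 5, 149, 82)
  -> after Conv2d 7x7 stride=1: (4, 124, 149, 82)
Output shape: (4, 124, 75, 42)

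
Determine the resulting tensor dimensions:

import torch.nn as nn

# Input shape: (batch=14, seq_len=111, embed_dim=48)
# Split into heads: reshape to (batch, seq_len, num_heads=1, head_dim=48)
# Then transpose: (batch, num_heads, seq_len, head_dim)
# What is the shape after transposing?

Input shape: (14, 111, 48)
  -> after reshape: (14, 111, 1, 48)
Output shape: (14, 1, 111, 48)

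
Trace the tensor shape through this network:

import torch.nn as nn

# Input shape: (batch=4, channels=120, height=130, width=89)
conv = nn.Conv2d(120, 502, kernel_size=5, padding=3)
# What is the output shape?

Input shape: (4, 120, 130, 89)
Output shape: (4, 502, 132, 91)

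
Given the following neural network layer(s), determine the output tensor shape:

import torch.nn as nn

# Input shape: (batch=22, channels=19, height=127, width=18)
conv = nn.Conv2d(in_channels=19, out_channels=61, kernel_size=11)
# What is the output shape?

Input shape: (22, 19, 127, 18)
Output shape: (22, 61, 117, 8)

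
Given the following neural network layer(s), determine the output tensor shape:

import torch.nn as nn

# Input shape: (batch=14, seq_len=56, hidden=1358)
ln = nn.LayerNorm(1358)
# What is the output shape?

Input shape: (14, 56, 1358)
Output shape: (14, 56, 1358)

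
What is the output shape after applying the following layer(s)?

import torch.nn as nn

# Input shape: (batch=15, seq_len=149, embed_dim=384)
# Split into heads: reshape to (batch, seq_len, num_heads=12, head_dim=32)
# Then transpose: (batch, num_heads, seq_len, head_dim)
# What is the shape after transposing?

Input shape: (15, 149, 384)
  -> after reshape: (15, 149, 12, 32)
Output shape: (15, 12, 149, 32)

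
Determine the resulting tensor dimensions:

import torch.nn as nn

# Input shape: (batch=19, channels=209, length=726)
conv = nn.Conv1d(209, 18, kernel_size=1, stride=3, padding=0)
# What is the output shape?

Input shape: (19, 209, 726)
Output shape: (19, 18, 242)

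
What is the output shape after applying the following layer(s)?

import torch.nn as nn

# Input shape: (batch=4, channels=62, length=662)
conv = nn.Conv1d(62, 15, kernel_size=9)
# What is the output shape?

Input shape: (4, 62, 662)
Output shape: (4, 15, 654)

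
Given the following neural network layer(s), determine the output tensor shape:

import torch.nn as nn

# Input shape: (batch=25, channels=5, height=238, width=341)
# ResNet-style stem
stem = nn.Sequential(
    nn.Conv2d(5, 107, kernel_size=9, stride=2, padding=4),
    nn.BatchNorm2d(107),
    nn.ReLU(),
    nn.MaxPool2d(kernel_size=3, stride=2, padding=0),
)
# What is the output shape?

Input shape: (25, 5, 238, 341)
  -> after Conv2d 9x9 stride=2: (25, 107, 119, 171)
Output shape: (25, 107, 59, 85)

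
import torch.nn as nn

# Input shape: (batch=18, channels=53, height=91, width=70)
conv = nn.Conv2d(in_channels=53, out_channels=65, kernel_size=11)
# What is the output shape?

Input shape: (18, 53, 91, 70)
Output shape: (18, 65, 81, 60)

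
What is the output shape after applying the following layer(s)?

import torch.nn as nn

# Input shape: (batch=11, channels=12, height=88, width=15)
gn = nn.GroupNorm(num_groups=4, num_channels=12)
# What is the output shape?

Input shape: (11, 12, 88, 15)
Output shape: (11, 12, 88, 15)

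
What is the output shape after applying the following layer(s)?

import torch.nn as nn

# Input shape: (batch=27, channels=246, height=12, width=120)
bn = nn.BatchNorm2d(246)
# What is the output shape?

Input shape: (27, 246, 12, 120)
Output shape: (27, 246, 12, 120)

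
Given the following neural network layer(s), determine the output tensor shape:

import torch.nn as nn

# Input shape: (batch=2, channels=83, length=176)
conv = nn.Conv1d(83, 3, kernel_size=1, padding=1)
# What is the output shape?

Input shape: (2, 83, 176)
Output shape: (2, 3, 178)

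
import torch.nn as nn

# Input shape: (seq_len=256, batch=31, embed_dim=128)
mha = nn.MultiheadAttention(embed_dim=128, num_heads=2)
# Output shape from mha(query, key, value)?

Input shape: (256, 31, 128)
Output shape: (256, 31, 128)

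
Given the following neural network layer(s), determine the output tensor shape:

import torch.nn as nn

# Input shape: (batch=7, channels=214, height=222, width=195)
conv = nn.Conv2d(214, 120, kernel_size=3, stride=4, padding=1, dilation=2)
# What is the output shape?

Input shape: (7, 214, 222, 195)
Output shape: (7, 120, 55, 49)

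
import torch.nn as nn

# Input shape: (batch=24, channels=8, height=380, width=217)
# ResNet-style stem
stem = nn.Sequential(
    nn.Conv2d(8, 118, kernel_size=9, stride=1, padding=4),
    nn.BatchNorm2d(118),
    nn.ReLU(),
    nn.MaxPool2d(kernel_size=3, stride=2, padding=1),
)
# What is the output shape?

Input shape: (24, 8, 380, 217)
  -> after Conv2d 9x9 stride=1: (24, 118, 380, 217)
Output shape: (24, 118, 190, 109)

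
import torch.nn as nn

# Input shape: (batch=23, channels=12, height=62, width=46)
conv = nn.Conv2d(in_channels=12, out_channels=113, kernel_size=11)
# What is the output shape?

Input shape: (23, 12, 62, 46)
Output shape: (23, 113, 52, 36)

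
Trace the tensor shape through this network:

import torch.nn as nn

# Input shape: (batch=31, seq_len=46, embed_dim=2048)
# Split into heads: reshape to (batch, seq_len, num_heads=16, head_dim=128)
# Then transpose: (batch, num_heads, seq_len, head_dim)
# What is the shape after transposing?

Input shape: (31, 46, 2048)
  -> after reshape: (31, 46, 16, 128)
Output shape: (31, 16, 46, 128)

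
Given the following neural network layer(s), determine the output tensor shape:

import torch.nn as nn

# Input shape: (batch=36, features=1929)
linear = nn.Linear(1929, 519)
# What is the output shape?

Input shape: (36, 1929)
Output shape: (36, 519)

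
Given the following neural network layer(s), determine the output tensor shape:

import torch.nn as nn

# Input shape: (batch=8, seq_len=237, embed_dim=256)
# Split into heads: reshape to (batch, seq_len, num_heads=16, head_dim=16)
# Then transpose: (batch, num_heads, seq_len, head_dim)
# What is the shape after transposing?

Input shape: (8, 237, 256)
  -> after reshape: (8, 237, 16, 16)
Output shape: (8, 16, 237, 16)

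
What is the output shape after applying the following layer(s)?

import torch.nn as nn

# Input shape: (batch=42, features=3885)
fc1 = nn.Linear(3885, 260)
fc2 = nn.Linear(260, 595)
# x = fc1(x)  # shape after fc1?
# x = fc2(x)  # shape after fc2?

Input shape: (42, 3885)
  -> after fc1: (42, 260)
Output shape: (42, 595)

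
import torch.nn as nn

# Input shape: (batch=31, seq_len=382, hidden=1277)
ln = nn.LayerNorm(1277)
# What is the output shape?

Input shape: (31, 382, 1277)
Output shape: (31, 382, 1277)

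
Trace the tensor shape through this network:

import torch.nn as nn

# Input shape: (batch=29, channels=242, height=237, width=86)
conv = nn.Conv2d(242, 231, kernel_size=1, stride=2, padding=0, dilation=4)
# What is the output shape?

Input shape: (29, 242, 237, 86)
Output shape: (29, 231, 119, 43)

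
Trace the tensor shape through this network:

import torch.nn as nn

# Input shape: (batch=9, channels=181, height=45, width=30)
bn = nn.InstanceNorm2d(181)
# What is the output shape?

Input shape: (9, 181, 45, 30)
Output shape: (9, 181, 45, 30)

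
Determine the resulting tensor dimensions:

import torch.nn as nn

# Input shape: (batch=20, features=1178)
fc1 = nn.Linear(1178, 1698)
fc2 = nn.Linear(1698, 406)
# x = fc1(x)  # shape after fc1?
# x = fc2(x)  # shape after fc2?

Input shape: (20, 1178)
  -> after fc1: (20, 1698)
Output shape: (20, 406)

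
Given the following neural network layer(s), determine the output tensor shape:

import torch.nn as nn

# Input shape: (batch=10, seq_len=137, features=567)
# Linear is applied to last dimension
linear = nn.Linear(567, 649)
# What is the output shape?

Input shape: (10, 137, 567)
Output shape: (10, 137, 649)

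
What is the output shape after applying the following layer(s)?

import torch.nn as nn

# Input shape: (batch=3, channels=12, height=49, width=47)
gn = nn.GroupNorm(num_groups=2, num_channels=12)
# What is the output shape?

Input shape: (3, 12, 49, 47)
Output shape: (3, 12, 49, 47)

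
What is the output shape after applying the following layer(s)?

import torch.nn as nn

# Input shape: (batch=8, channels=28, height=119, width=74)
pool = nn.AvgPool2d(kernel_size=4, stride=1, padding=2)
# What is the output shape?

Input shape: (8, 28, 119, 74)
Output shape: (8, 28, 120, 75)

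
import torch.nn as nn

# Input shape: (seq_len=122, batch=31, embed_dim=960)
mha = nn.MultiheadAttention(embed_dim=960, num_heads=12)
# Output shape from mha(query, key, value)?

Input shape: (122, 31, 960)
Output shape: (122, 31, 960)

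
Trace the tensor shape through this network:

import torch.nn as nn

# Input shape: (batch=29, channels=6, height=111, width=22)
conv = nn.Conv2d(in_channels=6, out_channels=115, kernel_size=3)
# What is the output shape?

Input shape: (29, 6, 111, 22)
Output shape: (29, 115, 109, 20)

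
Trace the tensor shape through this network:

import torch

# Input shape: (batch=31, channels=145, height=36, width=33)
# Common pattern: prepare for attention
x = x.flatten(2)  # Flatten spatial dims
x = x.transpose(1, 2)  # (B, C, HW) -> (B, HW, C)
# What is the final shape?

Input shape: (31, 145, 36, 33)
  -> after flatten(2): (31, 145, 1188)
Output shape: (31, 1188, 145)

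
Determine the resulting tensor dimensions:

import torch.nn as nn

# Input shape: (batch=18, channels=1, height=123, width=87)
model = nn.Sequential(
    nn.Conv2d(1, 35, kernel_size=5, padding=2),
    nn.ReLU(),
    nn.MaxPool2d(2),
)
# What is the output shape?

Input shape: (18, 1, 123, 87)
  -> after Conv2d: (18, 35, 123, 87)
  -> after ReLU: (18, 35, 123, 87)
Output shape: (18, 35, 61, 43)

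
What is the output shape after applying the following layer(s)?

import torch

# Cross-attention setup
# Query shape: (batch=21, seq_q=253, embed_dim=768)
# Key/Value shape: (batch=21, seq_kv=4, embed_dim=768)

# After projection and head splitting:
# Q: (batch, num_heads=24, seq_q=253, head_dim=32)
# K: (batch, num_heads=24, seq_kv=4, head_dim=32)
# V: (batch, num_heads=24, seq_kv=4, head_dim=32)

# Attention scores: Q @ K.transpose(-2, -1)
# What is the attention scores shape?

Input shape: (21, 253, 768)
Output shape: (21, 24, 253, 4)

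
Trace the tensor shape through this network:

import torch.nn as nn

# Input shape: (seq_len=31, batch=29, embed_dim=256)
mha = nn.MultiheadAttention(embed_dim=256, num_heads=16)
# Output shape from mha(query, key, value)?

Input shape: (31, 29, 256)
Output shape: (31, 29, 256)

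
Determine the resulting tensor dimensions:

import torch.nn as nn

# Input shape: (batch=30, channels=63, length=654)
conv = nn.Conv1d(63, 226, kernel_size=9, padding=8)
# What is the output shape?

Input shape: (30, 63, 654)
Output shape: (30, 226, 662)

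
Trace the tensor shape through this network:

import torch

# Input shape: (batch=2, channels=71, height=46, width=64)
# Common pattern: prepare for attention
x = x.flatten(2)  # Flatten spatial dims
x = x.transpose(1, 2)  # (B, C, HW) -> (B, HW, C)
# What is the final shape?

Input shape: (2, 71, 46, 64)
  -> after flatten(2): (2, 71, 2944)
Output shape: (2, 2944, 71)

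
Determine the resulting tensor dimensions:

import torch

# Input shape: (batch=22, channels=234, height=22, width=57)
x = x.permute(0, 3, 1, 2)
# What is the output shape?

Input shape: (22, 234, 22, 57)
Output shape: (22, 57, 234, 22)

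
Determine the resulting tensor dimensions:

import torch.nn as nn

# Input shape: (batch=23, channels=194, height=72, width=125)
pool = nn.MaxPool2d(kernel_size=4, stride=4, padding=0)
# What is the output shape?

Input shape: (23, 194, 72, 125)
Output shape: (23, 194, 18, 31)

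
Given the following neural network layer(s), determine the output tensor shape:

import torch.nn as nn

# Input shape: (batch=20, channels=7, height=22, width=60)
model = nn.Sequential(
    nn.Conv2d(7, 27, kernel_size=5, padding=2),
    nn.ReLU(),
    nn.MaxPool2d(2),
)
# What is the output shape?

Input shape: (20, 7, 22, 60)
  -> after Conv2d: (20, 27, 22, 60)
  -> after ReLU: (20, 27, 22, 60)
Output shape: (20, 27, 11, 30)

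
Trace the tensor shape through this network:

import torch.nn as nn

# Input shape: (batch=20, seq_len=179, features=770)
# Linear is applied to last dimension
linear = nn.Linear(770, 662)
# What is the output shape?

Input shape: (20, 179, 770)
Output shape: (20, 179, 662)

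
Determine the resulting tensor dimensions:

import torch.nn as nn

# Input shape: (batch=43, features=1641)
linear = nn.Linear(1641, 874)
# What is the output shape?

Input shape: (43, 1641)
Output shape: (43, 874)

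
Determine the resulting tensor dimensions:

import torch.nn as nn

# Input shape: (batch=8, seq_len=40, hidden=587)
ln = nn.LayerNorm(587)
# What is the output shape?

Input shape: (8, 40, 587)
Output shape: (8, 40, 587)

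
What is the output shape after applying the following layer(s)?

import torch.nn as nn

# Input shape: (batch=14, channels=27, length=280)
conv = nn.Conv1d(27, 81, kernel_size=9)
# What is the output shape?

Input shape: (14, 27, 280)
Output shape: (14, 81, 272)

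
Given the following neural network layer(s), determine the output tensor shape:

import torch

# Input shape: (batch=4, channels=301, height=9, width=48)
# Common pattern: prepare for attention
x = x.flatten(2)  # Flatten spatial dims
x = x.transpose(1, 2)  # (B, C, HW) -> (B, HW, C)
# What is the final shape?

Input shape: (4, 301, 9, 48)
  -> after flatten(2): (4, 301, 432)
Output shape: (4, 432, 301)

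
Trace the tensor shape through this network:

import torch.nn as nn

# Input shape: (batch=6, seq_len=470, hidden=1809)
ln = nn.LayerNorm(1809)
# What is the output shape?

Input shape: (6, 470, 1809)
Output shape: (6, 470, 1809)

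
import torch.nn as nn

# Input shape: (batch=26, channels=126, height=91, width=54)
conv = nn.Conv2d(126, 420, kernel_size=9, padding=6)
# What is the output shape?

Input shape: (26, 126, 91, 54)
Output shape: (26, 420, 95, 58)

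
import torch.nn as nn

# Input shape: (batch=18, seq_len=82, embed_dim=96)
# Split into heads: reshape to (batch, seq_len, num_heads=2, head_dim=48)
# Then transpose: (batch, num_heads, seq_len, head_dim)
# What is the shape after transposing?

Input shape: (18, 82, 96)
  -> after reshape: (18, 82, 2, 48)
Output shape: (18, 2, 82, 48)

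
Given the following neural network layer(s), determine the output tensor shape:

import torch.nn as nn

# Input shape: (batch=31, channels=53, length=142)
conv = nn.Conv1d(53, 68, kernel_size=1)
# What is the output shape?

Input shape: (31, 53, 142)
Output shape: (31, 68, 142)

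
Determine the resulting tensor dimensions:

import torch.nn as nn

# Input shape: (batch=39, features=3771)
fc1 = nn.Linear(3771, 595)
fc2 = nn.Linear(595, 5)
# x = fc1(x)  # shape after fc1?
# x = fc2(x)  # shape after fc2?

Input shape: (39, 3771)
  -> after fc1: (39, 595)
Output shape: (39, 5)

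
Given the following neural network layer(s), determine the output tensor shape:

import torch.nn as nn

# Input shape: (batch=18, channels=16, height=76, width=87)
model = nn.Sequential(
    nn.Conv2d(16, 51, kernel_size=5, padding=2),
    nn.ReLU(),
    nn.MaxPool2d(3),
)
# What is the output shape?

Input shape: (18, 16, 76, 87)
  -> after Conv2d: (18, 51, 76, 87)
  -> after ReLU: (18, 51, 76, 87)
Output shape: (18, 51, 25, 29)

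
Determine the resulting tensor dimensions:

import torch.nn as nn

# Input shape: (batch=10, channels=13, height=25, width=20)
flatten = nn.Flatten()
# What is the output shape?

Input shape: (10, 13, 25, 20)
Output shape: (10, 6500)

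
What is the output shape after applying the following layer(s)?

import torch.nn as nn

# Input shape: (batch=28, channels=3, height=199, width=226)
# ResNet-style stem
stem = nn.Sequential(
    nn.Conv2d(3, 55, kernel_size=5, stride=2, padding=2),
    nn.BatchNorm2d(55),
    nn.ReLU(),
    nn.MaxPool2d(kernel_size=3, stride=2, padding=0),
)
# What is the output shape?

Input shape: (28, 3, 199, 226)
  -> after Conv2d 5x5 stride=2: (28, 55, 100, 113)
Output shape: (28, 55, 49, 56)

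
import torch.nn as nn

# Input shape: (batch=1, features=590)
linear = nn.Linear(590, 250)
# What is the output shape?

Input shape: (1, 590)
Output shape: (1, 250)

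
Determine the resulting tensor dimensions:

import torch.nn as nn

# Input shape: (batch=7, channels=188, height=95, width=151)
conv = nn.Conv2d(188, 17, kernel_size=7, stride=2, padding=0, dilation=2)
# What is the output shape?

Input shape: (7, 188, 95, 151)
Output shape: (7, 17, 42, 70)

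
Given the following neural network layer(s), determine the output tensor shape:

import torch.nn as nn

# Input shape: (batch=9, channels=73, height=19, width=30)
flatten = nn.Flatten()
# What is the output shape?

Input shape: (9, 73, 19, 30)
Output shape: (9, 41610)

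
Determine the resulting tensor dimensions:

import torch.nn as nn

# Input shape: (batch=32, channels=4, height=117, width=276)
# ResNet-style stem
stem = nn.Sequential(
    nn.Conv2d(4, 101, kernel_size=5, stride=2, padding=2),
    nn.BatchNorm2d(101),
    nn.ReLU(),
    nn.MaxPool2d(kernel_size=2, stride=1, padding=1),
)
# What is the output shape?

Input shape: (32, 4, 117, 276)
  -> after Conv2d 5x5 stride=2: (32, 101, 59, 138)
Output shape: (32, 101, 60, 139)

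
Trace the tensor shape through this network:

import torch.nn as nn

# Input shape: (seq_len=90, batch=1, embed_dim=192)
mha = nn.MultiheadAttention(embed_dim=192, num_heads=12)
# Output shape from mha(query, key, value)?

Input shape: (90, 1, 192)
Output shape: (90, 1, 192)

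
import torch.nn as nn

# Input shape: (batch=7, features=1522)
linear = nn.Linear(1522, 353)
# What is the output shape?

Input shape: (7, 1522)
Output shape: (7, 353)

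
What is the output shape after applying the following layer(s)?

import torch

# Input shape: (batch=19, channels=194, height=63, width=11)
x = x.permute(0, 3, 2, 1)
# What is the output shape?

Input shape: (19, 194, 63, 11)
Output shape: (19, 11, 63, 194)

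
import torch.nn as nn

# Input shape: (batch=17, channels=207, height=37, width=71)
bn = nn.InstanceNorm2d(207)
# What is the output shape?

Input shape: (17, 207, 37, 71)
Output shape: (17, 207, 37, 71)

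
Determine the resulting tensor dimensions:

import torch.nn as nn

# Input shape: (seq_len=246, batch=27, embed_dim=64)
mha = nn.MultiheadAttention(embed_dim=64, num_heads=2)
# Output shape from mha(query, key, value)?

Input shape: (246, 27, 64)
Output shape: (246, 27, 64)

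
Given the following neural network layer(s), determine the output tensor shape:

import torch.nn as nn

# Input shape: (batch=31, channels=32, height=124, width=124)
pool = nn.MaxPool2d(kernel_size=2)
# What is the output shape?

Input shape: (31, 32, 124, 124)
Output shape: (31, 32, 62, 62)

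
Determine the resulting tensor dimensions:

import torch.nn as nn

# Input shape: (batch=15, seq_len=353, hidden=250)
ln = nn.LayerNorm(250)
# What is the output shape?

Input shape: (15, 353, 250)
Output shape: (15, 353, 250)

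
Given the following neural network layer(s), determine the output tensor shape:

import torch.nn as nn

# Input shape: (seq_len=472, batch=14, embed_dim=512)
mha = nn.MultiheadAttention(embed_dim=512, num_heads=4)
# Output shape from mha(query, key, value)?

Input shape: (472, 14, 512)
Output shape: (472, 14, 512)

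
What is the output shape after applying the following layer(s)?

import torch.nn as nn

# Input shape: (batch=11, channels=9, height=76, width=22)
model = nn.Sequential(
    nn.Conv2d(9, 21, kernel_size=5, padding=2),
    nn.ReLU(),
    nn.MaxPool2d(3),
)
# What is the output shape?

Input shape: (11, 9, 76, 22)
  -> after Conv2d: (11, 21, 76, 22)
  -> after ReLU: (11, 21, 76, 22)
Output shape: (11, 21, 25, 7)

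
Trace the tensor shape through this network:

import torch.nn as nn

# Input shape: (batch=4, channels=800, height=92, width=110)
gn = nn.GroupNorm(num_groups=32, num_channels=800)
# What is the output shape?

Input shape: (4, 800, 92, 110)
Output shape: (4, 800, 92, 110)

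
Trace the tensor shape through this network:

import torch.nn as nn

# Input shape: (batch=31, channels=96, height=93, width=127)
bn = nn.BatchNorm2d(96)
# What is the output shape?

Input shape: (31, 96, 93, 127)
Output shape: (31, 96, 93, 127)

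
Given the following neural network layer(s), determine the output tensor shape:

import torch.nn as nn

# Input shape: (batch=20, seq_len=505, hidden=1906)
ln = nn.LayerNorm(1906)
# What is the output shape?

Input shape: (20, 505, 1906)
Output shape: (20, 505, 1906)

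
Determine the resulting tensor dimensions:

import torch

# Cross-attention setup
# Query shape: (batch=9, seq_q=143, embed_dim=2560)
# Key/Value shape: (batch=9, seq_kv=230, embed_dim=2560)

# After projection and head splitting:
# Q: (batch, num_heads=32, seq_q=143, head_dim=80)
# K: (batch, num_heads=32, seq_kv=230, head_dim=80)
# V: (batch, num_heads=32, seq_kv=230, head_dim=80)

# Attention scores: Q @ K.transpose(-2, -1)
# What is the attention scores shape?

Input shape: (9, 143, 2560)
Output shape: (9, 32, 143, 230)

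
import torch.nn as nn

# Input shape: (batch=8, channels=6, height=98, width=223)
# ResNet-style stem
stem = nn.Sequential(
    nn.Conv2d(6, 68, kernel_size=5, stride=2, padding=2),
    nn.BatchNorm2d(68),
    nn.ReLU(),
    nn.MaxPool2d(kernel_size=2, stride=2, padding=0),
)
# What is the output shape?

Input shape: (8, 6, 98, 223)
  -> after Conv2d 5x5 stride=2: (8, 68, 49, 112)
Output shape: (8, 68, 24, 56)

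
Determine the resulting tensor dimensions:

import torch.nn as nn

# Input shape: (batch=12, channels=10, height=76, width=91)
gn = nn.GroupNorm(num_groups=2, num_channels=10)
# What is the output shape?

Input shape: (12, 10, 76, 91)
Output shape: (12, 10, 76, 91)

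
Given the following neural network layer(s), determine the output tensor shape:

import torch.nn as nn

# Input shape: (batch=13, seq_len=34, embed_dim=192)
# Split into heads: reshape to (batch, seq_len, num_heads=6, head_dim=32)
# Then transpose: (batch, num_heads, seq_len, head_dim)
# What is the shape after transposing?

Input shape: (13, 34, 192)
  -> after reshape: (13, 34, 6, 32)
Output shape: (13, 6, 34, 32)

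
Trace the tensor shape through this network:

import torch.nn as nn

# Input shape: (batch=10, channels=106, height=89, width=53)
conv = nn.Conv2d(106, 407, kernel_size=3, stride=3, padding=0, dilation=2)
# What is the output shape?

Input shape: (10, 106, 89, 53)
Output shape: (10, 407, 29, 17)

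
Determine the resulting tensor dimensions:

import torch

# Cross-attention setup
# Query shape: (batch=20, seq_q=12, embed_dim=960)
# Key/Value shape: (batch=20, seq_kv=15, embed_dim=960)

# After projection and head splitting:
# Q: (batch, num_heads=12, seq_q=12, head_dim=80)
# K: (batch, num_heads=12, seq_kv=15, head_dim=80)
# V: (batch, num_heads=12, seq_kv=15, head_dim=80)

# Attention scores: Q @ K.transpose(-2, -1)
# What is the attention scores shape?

Input shape: (20, 12, 960)
Output shape: (20, 12, 12, 15)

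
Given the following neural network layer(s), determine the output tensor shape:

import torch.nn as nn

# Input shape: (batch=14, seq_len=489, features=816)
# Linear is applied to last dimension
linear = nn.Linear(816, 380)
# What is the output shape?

Input shape: (14, 489, 816)
Output shape: (14, 489, 380)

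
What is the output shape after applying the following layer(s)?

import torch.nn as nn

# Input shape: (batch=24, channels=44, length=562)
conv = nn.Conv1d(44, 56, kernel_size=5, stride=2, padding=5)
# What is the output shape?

Input shape: (24, 44, 562)
Output shape: (24, 56, 284)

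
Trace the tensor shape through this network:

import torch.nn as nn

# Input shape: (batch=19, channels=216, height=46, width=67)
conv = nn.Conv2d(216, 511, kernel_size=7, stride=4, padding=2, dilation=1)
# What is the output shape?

Input shape: (19, 216, 46, 67)
Output shape: (19, 511, 11, 17)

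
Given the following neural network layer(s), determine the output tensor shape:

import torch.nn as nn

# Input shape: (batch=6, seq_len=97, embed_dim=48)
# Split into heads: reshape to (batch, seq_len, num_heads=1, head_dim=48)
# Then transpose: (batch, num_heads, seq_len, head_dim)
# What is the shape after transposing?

Input shape: (6, 97, 48)
  -> after reshape: (6, 97, 1, 48)
Output shape: (6, 1, 97, 48)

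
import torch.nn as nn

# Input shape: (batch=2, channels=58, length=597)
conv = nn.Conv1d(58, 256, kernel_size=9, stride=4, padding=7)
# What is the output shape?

Input shape: (2, 58, 597)
Output shape: (2, 256, 151)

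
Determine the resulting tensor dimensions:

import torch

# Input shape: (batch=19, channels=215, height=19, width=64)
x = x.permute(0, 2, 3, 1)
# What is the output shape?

Input shape: (19, 215, 19, 64)
Output shape: (19, 19, 64, 215)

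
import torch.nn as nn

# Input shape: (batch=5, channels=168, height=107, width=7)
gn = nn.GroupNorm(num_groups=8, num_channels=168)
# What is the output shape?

Input shape: (5, 168, 107, 7)
Output shape: (5, 168, 107, 7)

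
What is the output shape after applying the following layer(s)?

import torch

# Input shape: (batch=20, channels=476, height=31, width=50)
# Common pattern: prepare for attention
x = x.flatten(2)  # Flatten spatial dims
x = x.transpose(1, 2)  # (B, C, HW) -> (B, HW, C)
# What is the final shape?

Input shape: (20, 476, 31, 50)
  -> after flatten(2): (20, 476, 1550)
Output shape: (20, 1550, 476)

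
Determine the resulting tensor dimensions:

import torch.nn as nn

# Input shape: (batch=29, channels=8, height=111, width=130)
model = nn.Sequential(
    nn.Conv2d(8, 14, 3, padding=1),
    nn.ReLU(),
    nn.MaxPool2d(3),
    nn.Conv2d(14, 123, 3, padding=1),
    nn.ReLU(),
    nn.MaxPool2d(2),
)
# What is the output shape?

Input shape: (29, 8, 111, 130)
  -> after first Conv2d: (29, 14, 111, 130)
  -> after first MaxPool2d: (29, 14, 37, 43)
  -> after second Conv2d: (29, 123, 37, 43)
Output shape: (29, 123, 18, 21)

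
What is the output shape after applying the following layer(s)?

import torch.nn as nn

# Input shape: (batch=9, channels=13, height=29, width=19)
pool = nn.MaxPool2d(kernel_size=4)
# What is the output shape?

Input shape: (9, 13, 29, 19)
Output shape: (9, 13, 7, 4)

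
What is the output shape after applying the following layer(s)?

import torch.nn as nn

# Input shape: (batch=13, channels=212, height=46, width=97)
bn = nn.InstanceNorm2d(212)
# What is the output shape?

Input shape: (13, 212, 46, 97)
Output shape: (13, 212, 46, 97)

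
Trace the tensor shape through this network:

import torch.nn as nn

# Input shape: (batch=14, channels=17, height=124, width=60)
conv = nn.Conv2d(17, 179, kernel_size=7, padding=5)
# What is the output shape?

Input shape: (14, 17, 124, 60)
Output shape: (14, 179, 128, 64)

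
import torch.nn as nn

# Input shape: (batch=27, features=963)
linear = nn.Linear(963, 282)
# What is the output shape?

Input shape: (27, 963)
Output shape: (27, 282)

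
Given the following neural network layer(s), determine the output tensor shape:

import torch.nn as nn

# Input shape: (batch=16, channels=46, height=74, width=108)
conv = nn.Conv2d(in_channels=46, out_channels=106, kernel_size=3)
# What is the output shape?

Input shape: (16, 46, 74, 108)
Output shape: (16, 106, 72, 106)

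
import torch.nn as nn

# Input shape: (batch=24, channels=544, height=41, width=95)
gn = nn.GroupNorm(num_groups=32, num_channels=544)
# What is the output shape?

Input shape: (24, 544, 41, 95)
Output shape: (24, 544, 41, 95)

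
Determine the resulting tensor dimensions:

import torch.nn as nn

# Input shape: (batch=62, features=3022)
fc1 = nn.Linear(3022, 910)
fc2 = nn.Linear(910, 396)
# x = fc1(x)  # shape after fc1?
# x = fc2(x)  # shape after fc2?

Input shape: (62, 3022)
  -> after fc1: (62, 910)
Output shape: (62, 396)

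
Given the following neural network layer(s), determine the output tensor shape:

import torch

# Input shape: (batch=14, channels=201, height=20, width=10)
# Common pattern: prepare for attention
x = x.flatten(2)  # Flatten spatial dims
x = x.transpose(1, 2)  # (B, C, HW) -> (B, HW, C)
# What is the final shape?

Input shape: (14, 201, 20, 10)
  -> after flatten(2): (14, 201, 200)
Output shape: (14, 200, 201)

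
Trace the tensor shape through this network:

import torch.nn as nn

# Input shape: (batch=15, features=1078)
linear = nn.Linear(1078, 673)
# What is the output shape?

Input shape: (15, 1078)
Output shape: (15, 673)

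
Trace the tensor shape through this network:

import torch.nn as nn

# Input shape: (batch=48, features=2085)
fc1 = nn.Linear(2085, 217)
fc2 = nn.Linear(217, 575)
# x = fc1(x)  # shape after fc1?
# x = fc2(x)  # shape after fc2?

Input shape: (48, 2085)
  -> after fc1: (48, 217)
Output shape: (48, 575)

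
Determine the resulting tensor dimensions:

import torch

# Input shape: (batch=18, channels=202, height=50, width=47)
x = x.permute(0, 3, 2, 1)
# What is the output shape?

Input shape: (18, 202, 50, 47)
Output shape: (18, 47, 50, 202)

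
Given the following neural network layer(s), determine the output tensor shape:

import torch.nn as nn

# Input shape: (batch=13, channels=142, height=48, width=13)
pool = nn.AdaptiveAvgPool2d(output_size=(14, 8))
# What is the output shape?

Input shape: (13, 142, 48, 13)
Output shape: (13, 142, 14, 8)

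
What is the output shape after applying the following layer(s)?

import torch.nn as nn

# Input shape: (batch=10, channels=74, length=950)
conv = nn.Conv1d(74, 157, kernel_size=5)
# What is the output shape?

Input shape: (10, 74, 950)
Output shape: (10, 157, 946)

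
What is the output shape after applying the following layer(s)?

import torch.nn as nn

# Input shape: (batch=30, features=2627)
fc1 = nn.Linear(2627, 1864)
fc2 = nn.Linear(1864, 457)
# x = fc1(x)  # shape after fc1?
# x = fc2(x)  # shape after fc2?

Input shape: (30, 2627)
  -> after fc1: (30, 1864)
Output shape: (30, 457)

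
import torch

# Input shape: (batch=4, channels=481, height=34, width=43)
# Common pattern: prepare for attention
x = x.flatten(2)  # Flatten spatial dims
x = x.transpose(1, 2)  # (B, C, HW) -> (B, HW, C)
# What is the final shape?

Input shape: (4, 481, 34, 43)
  -> after flatten(2): (4, 481, 1462)
Output shape: (4, 1462, 481)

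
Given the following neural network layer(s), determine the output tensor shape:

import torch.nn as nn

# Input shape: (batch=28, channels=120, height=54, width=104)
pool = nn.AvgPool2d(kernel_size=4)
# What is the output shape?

Input shape: (28, 120, 54, 104)
Output shape: (28, 120, 13, 26)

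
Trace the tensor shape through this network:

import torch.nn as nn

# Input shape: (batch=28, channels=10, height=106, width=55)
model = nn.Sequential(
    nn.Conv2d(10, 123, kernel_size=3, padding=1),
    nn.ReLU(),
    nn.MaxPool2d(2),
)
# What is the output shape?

Input shape: (28, 10, 106, 55)
  -> after Conv2d: (28, 123, 106, 55)
  -> after ReLU: (28, 123, 106, 55)
Output shape: (28, 123, 53, 27)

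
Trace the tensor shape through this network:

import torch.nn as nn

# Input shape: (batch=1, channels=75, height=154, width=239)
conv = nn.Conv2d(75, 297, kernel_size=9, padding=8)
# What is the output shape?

Input shape: (1, 75, 154, 239)
Output shape: (1, 297, 162, 247)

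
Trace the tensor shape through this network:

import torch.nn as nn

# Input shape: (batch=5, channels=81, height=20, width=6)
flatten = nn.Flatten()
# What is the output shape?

Input shape: (5, 81, 20, 6)
Output shape: (5, 9720)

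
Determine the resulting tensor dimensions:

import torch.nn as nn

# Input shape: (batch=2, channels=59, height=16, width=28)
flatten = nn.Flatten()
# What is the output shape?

Input shape: (2, 59, 16, 28)
Output shape: (2, 26432)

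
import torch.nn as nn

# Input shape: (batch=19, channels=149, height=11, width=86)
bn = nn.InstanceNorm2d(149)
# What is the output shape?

Input shape: (19, 149, 11, 86)
Output shape: (19, 149, 11, 86)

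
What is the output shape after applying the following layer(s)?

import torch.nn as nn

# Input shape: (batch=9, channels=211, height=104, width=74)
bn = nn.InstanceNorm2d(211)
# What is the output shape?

Input shape: (9, 211, 104, 74)
Output shape: (9, 211, 104, 74)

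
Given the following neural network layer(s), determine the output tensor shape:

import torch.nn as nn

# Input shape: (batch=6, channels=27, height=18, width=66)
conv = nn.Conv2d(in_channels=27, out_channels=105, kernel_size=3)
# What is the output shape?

Input shape: (6, 27, 18, 66)
Output shape: (6, 105, 16, 64)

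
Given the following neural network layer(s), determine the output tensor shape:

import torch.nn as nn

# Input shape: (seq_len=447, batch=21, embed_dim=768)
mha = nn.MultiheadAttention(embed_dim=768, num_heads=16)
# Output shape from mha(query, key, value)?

Input shape: (447, 21, 768)
Output shape: (447, 21, 768)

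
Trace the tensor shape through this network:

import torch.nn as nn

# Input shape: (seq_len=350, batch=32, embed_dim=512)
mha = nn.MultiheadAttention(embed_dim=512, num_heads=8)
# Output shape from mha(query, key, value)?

Input shape: (350, 32, 512)
Output shape: (350, 32, 512)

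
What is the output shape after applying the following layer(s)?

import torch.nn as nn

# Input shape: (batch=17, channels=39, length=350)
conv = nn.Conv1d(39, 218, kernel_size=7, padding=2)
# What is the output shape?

Input shape: (17, 39, 350)
Output shape: (17, 218, 348)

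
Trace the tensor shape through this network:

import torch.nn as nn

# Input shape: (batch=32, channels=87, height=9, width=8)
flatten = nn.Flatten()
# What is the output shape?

Input shape: (32, 87, 9, 8)
Output shape: (32, 6264)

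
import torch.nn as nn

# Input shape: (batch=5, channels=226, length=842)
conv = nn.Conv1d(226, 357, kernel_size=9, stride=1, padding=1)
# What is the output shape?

Input shape: (5, 226, 842)
Output shape: (5, 357, 836)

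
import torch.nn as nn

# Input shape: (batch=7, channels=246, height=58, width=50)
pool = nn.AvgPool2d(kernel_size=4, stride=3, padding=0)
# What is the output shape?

Input shape: (7, 246, 58, 50)
Output shape: (7, 246, 19, 16)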